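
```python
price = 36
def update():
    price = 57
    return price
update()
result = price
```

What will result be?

Step 1: Global price = 36.
Step 2: update() creates local price = 57 (shadow, not modification).
Step 3: After update() returns, global price is unchanged. result = 36

The answer is 36.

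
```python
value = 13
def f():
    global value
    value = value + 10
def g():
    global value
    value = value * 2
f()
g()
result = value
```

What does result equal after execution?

Step 1: value = 13.
Step 2: f() adds 10: value = 13 + 10 = 23.
Step 3: g() doubles: value = 23 * 2 = 46.
Step 4: result = 46

The answer is 46.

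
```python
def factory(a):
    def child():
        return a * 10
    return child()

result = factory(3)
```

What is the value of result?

Step 1: factory(3) binds parameter a = 3.
Step 2: child() accesses a = 3 from enclosing scope.
Step 3: result = 3 * 10 = 30

The answer is 30.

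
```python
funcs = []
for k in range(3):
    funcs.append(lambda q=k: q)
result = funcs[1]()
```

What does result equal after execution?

Step 1: Default argument q=k captures k's value at each iteration.
Step 2: funcs[1] captured q = 1 when k was 1.
Step 3: result = 1

The answer is 1.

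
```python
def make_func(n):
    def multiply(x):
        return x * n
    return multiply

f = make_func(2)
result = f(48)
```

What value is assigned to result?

Step 1: make_func(2) returns multiply closure with n = 2.
Step 2: f(48) computes 48 * 2 = 96.
Step 3: result = 96

The answer is 96.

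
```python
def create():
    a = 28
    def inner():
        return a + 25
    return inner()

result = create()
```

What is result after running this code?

Step 1: create() defines a = 28.
Step 2: inner() reads a = 28 from enclosing scope, returns 28 + 25 = 53.
Step 3: result = 53

The answer is 53.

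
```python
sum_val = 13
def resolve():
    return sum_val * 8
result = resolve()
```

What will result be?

Step 1: sum_val = 13 is defined globally.
Step 2: resolve() looks up sum_val from global scope = 13, then computes 13 * 8 = 104.
Step 3: result = 104

The answer is 104.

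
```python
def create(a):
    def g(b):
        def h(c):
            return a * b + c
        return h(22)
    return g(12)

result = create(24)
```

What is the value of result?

Step 1: a = 24, b = 12, c = 22.
Step 2: h() computes a * b + c = 24 * 12 + 22 = 310.
Step 3: result = 310

The answer is 310.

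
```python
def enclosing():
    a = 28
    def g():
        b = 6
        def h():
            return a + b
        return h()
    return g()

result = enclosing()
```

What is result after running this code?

Step 1: enclosing() defines a = 28. g() defines b = 6.
Step 2: h() accesses both from enclosing scopes: a = 28, b = 6.
Step 3: result = 28 + 6 = 34

The answer is 34.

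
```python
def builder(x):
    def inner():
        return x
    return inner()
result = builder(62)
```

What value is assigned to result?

Step 1: builder(62) binds parameter x = 62.
Step 2: inner() looks up x in enclosing scope and finds the parameter x = 62.
Step 3: result = 62

The answer is 62.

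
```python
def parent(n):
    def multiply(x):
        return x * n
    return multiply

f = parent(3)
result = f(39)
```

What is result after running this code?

Step 1: parent(3) returns multiply closure with n = 3.
Step 2: f(39) computes 39 * 3 = 117.
Step 3: result = 117

The answer is 117.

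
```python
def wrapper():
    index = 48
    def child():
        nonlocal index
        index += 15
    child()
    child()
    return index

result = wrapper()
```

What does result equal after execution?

Step 1: index starts at 48.
Step 2: child() is called 2 times, each adding 15.
Step 3: index = 48 + 15 * 2 = 78

The answer is 78.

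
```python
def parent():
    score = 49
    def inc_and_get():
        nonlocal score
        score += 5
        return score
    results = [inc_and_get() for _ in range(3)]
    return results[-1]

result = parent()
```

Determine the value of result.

Step 1: score = 49.
Step 2: Three calls to inc_and_get(), each adding 5.
Step 3: Last value = 49 + 5 * 3 = 64

The answer is 64.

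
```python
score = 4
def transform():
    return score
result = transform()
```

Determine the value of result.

Step 1: score = 4 is defined in the global scope.
Step 2: transform() looks up score. No local score exists, so Python checks the global scope via LEGB rule and finds score = 4.
Step 3: result = 4

The answer is 4.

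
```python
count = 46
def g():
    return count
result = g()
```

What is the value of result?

Step 1: count = 46 is defined in the global scope.
Step 2: g() looks up count. No local count exists, so Python checks the global scope via LEGB rule and finds count = 46.
Step 3: result = 46

The answer is 46.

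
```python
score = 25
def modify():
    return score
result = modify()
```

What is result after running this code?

Step 1: score = 25 is defined in the global scope.
Step 2: modify() looks up score. No local score exists, so Python checks the global scope via LEGB rule and finds score = 25.
Step 3: result = 25

The answer is 25.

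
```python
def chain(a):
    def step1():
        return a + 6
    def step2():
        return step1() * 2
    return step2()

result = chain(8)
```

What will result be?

Step 1: chain(8) captures a = 8.
Step 2: step2() calls step1() which returns 8 + 6 = 14.
Step 3: step2() returns 14 * 2 = 28

The answer is 28.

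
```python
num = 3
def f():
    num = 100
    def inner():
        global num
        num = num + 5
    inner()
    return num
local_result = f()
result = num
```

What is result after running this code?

Step 1: Global num = 3. f() creates local num = 100.
Step 2: inner() declares global num and adds 5: global num = 3 + 5 = 8.
Step 3: f() returns its local num = 100 (unaffected by inner).
Step 4: result = global num = 8

The answer is 8.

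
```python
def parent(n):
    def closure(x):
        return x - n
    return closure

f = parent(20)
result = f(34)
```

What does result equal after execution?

Step 1: parent(20) creates a closure capturing n = 20.
Step 2: f(34) computes 34 - 20 = 14.
Step 3: result = 14

The answer is 14.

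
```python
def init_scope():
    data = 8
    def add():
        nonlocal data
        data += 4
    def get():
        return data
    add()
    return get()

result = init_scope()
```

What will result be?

Step 1: data = 8. add() modifies it via nonlocal, get() reads it.
Step 2: add() makes data = 8 + 4 = 12.
Step 3: get() returns 12. result = 12

The answer is 12.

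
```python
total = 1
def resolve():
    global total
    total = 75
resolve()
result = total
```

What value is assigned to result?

Step 1: total = 1 globally.
Step 2: resolve() declares global total and sets it to 75.
Step 3: After resolve(), global total = 75. result = 75

The answer is 75.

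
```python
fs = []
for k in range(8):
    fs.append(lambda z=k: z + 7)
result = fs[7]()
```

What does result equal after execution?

Step 1: Default argument z=k captures k's value at definition time.
Step 2: fs[7] was defined when k = 7, so z defaults to 7.
Step 3: result = 7 + 7 = 14 (default arg fixes the late binding issue)

The answer is 14.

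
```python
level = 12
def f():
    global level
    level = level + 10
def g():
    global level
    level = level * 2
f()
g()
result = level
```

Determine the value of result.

Step 1: level = 12.
Step 2: f() adds 10: level = 12 + 10 = 22.
Step 3: g() doubles: level = 22 * 2 = 44.
Step 4: result = 44

The answer is 44.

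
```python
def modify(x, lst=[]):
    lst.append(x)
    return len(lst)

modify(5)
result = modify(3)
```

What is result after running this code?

Step 1: Mutable default list persists between calls.
Step 2: First call: lst = [5], len = 1. Second call: lst = [5, 3], len = 2.
Step 3: result = 2

The answer is 2.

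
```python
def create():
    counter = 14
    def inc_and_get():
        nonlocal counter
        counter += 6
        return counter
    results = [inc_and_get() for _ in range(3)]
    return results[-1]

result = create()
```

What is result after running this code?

Step 1: counter = 14.
Step 2: Three calls to inc_and_get(), each adding 6.
Step 3: Last value = 14 + 6 * 3 = 32

The answer is 32.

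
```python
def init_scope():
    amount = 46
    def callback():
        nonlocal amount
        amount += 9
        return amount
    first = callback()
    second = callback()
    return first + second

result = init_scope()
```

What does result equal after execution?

Step 1: amount starts at 46.
Step 2: First call: amount = 46 + 9 = 55, returns 55.
Step 3: Second call: amount = 55 + 9 = 64, returns 64.
Step 4: result = 55 + 64 = 119

The answer is 119.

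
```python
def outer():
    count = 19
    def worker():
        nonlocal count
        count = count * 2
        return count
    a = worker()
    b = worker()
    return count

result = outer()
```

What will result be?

Step 1: count starts at 19.
Step 2: First worker(): count = 19 * 2 = 38.
Step 3: Second worker(): count = 38 * 2 = 76.
Step 4: result = 76

The answer is 76.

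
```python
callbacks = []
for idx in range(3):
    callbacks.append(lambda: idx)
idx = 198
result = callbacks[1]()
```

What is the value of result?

Step 1: Lambdas capture the variable idx by reference, not by value.
Step 2: After the loop, idx is reassigned to 198.
Step 3: callbacks[1]() looks up the current idx = 198. result = 198

The answer is 198.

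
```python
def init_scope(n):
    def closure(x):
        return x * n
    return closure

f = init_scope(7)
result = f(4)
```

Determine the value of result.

Step 1: init_scope(7) creates a closure capturing n = 7.
Step 2: f(4) computes 4 * 7 = 28.
Step 3: result = 28

The answer is 28.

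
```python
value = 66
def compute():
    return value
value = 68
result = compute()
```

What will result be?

Step 1: value is first set to 66, then reassigned to 68.
Step 2: compute() is called after the reassignment, so it looks up the current global value = 68.
Step 3: result = 68

The answer is 68.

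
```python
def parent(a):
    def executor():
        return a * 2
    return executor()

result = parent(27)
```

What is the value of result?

Step 1: parent(27) binds parameter a = 27.
Step 2: executor() accesses a = 27 from enclosing scope.
Step 3: result = 27 * 2 = 54

The answer is 54.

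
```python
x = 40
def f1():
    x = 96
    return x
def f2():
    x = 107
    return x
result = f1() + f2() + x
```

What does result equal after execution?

Step 1: Each function shadows global x with its own local.
Step 2: f1() returns 96, f2() returns 107.
Step 3: Global x = 40 is unchanged. result = 96 + 107 + 40 = 243

The answer is 243.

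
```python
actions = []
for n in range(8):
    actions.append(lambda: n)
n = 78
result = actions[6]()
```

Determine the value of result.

Step 1: Lambdas capture the variable n by reference, not by value.
Step 2: After the loop, n is reassigned to 78.
Step 3: actions[6]() looks up the current n = 78. result = 78

The answer is 78.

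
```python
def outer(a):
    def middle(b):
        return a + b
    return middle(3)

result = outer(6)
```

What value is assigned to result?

Step 1: outer(6) passes a = 6.
Step 2: middle(3) has b = 3, reads a = 6 from enclosing.
Step 3: result = 6 + 3 = 9

The answer is 9.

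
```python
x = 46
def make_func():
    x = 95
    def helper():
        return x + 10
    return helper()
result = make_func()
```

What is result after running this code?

Step 1: make_func() shadows global x with x = 95.
Step 2: helper() finds x = 95 in enclosing scope, computes 95 + 10 = 105.
Step 3: result = 105

The answer is 105.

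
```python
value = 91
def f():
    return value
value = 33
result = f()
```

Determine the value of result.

Step 1: value is first set to 91, then reassigned to 33.
Step 2: f() is called after the reassignment, so it looks up the current global value = 33.
Step 3: result = 33

The answer is 33.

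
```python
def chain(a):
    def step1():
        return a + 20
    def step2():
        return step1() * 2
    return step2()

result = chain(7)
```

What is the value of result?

Step 1: chain(7) captures a = 7.
Step 2: step2() calls step1() which returns 7 + 20 = 27.
Step 3: step2() returns 27 * 2 = 54

The answer is 54.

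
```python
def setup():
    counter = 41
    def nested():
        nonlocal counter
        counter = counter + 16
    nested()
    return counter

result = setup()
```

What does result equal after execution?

Step 1: setup() sets counter = 41.
Step 2: nested() uses nonlocal to modify counter in setup's scope: counter = 41 + 16 = 57.
Step 3: setup() returns the modified counter = 57

The answer is 57.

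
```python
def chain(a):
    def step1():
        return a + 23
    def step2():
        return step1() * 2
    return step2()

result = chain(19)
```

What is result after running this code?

Step 1: chain(19) captures a = 19.
Step 2: step2() calls step1() which returns 19 + 23 = 42.
Step 3: step2() returns 42 * 2 = 84

The answer is 84.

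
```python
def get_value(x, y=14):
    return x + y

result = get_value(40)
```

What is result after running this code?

Step 1: get_value(40) uses default y = 14.
Step 2: Returns 40 + 14 = 54.
Step 3: result = 54

The answer is 54.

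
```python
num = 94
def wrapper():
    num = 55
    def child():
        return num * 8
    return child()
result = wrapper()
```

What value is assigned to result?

Step 1: wrapper() shadows global num with num = 55.
Step 2: child() finds num = 55 in enclosing scope, computes 55 * 8 = 440.
Step 3: result = 440

The answer is 440.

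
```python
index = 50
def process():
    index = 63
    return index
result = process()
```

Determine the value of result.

Step 1: Global index = 50.
Step 2: process() creates local index = 63, shadowing the global.
Step 3: Returns local index = 63. result = 63

The answer is 63.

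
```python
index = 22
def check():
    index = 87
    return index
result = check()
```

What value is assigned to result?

Step 1: Global index = 22.
Step 2: check() creates local index = 87, shadowing the global.
Step 3: Returns local index = 87. result = 87

The answer is 87.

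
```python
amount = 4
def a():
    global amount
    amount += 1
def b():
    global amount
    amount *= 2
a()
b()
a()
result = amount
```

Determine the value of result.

Step 1: amount = 4.
Step 2: a(): amount = 4 + 1 = 5.
Step 3: b(): amount = 5 * 2 = 10.
Step 4: a(): amount = 10 + 1 = 11

The answer is 11.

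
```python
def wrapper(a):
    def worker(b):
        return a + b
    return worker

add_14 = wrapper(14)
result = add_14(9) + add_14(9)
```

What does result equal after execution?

Step 1: add_14 captures a = 14.
Step 2: add_14(9) = 14 + 9 = 23, called twice.
Step 3: result = 23 + 23 = 46

The answer is 46.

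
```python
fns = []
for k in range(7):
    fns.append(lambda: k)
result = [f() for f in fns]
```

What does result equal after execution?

Step 1: All 7 lambdas share the same variable k.
Step 2: After the loop, k = 6.
Step 3: Each call returns 6. result = [6, 6, 6, 6, 6, 6, 6]

The answer is [6, 6, 6, 6, 6, 6, 6].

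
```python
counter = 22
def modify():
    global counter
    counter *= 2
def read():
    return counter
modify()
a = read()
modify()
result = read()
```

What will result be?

Step 1: counter = 22.
Step 2: First modify(): counter = 22 * 2 = 44.
Step 3: Second modify(): counter = 44 * 2 = 88.
Step 4: read() returns 88

The answer is 88.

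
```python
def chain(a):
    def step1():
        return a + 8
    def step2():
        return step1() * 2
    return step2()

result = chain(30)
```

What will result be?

Step 1: chain(30) captures a = 30.
Step 2: step2() calls step1() which returns 30 + 8 = 38.
Step 3: step2() returns 38 * 2 = 76

The answer is 76.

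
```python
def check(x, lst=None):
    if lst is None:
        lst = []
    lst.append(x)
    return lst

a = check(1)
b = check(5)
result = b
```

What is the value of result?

Step 1: None default with guard creates a NEW list each call.
Step 2: a = [1] (fresh list). b = [5] (another fresh list).
Step 3: result = [5] (this is the fix for mutable default)

The answer is [5].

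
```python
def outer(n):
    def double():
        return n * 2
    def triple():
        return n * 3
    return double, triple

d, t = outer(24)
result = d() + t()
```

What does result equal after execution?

Step 1: Both closures capture the same n = 24.
Step 2: d() = 24 * 2 = 48, t() = 24 * 3 = 72.
Step 3: result = 48 + 72 = 120

The answer is 120.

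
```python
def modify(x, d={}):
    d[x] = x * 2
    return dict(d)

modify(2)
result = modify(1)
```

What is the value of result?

Step 1: Mutable default dict is shared across calls.
Step 2: First call adds 2: 4. Second call adds 1: 2.
Step 3: result = {2: 4, 1: 2}

The answer is {2: 4, 1: 2}.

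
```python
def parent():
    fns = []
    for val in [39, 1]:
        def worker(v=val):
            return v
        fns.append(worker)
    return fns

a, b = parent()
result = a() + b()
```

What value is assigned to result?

Step 1: Default argument v=val captures val at each iteration.
Step 2: a() returns 39 (captured at first iteration), b() returns 1 (captured at second).
Step 3: result = 39 + 1 = 40

The answer is 40.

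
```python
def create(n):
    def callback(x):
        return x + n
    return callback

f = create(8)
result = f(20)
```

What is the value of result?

Step 1: create(8) creates a closure that captures n = 8.
Step 2: f(20) calls the closure with x = 20, returning 20 + 8 = 28.
Step 3: result = 28

The answer is 28.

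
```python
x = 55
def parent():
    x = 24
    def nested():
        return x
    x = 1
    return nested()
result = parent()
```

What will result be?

Step 1: parent() sets x = 24, then later x = 1.
Step 2: nested() is called after x is reassigned to 1. Closures capture variables by reference, not by value.
Step 3: result = 1

The answer is 1.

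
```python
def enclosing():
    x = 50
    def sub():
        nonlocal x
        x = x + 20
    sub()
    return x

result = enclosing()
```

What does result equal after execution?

Step 1: enclosing() sets x = 50.
Step 2: sub() uses nonlocal to modify x in enclosing's scope: x = 50 + 20 = 70.
Step 3: enclosing() returns the modified x = 70

The answer is 70.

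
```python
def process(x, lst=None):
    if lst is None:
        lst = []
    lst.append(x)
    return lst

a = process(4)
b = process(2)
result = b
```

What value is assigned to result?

Step 1: None default with guard creates a NEW list each call.
Step 2: a = [4] (fresh list). b = [2] (another fresh list).
Step 3: result = [2] (this is the fix for mutable default)

The answer is [2].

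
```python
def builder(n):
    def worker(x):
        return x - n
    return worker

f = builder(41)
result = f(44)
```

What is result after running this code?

Step 1: builder(41) creates a closure capturing n = 41.
Step 2: f(44) computes 44 - 41 = 3.
Step 3: result = 3

The answer is 3.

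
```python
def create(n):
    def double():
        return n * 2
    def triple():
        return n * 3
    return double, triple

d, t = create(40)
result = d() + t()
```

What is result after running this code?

Step 1: Both closures capture the same n = 40.
Step 2: d() = 40 * 2 = 80, t() = 40 * 3 = 120.
Step 3: result = 80 + 120 = 200

The answer is 200.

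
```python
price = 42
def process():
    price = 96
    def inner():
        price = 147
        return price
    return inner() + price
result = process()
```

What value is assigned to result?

Step 1: process() has local price = 96. inner() has local price = 147.
Step 2: inner() returns its local price = 147.
Step 3: process() returns 147 + its own price (96) = 243

The answer is 243.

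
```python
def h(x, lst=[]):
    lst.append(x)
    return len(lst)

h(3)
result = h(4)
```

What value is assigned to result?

Step 1: Mutable default list persists between calls.
Step 2: First call: lst = [3], len = 1. Second call: lst = [3, 4], len = 2.
Step 3: result = 2

The answer is 2.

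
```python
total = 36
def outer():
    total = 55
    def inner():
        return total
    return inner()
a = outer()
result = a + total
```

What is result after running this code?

Step 1: outer() has local total = 55. inner() reads from enclosing.
Step 2: outer() returns 55. Global total = 36 unchanged.
Step 3: result = 55 + 36 = 91

The answer is 91.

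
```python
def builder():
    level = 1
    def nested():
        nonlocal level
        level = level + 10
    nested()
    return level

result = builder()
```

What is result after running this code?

Step 1: builder() sets level = 1.
Step 2: nested() uses nonlocal to modify level in builder's scope: level = 1 + 10 = 11.
Step 3: builder() returns the modified level = 11

The answer is 11.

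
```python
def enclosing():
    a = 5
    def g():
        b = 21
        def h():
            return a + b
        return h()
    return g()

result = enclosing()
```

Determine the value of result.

Step 1: enclosing() defines a = 5. g() defines b = 21.
Step 2: h() accesses both from enclosing scopes: a = 5, b = 21.
Step 3: result = 5 + 21 = 26

The answer is 26.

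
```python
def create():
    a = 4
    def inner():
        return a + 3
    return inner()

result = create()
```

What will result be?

Step 1: create() defines a = 4.
Step 2: inner() reads a = 4 from enclosing scope, returns 4 + 3 = 7.
Step 3: result = 7

The answer is 7.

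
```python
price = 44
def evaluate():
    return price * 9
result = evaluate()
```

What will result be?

Step 1: price = 44 is defined globally.
Step 2: evaluate() looks up price from global scope = 44, then computes 44 * 9 = 396.
Step 3: result = 396

The answer is 396.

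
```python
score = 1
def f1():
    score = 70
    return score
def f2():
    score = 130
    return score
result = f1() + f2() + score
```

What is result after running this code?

Step 1: Each function shadows global score with its own local.
Step 2: f1() returns 70, f2() returns 130.
Step 3: Global score = 1 is unchanged. result = 70 + 130 + 1 = 201

The answer is 201.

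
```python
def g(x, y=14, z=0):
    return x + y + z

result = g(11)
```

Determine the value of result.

Step 1: g(11) uses defaults y = 14, z = 0.
Step 2: Returns 11 + 14 + 0 = 25.
Step 3: result = 25

The answer is 25.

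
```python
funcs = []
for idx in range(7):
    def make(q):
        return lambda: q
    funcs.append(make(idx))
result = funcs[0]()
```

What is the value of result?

Step 1: make(idx) creates a new scope capturing q = idx at call time.
Step 2: funcs[0] = make(0), so its lambda captures q = 0.
Step 3: result = 0 (closure factory fixes late binding)

The answer is 0.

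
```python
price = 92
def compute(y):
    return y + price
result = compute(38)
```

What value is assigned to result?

Step 1: price = 92 is defined globally.
Step 2: compute(38) uses parameter y = 38 and looks up price from global scope = 92.
Step 3: result = 38 + 92 = 130

The answer is 130.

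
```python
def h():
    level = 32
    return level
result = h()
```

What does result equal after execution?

Step 1: h() defines level = 32 in its local scope.
Step 2: return level finds the local variable level = 32.
Step 3: result = 32

The answer is 32.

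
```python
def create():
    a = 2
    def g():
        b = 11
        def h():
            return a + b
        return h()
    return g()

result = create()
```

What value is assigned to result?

Step 1: create() defines a = 2. g() defines b = 11.
Step 2: h() accesses both from enclosing scopes: a = 2, b = 11.
Step 3: result = 2 + 11 = 13

The answer is 13.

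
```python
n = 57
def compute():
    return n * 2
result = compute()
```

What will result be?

Step 1: n = 57 is defined globally.
Step 2: compute() looks up n from global scope = 57, then computes 57 * 2 = 114.
Step 3: result = 114

The answer is 114.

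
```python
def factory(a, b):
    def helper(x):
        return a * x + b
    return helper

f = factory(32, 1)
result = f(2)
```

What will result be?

Step 1: factory(32, 1) captures a = 32, b = 1.
Step 2: f(2) computes 32 * 2 + 1 = 65.
Step 3: result = 65

The answer is 65.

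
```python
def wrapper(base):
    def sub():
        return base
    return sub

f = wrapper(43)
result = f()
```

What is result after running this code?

Step 1: wrapper(43) creates closure capturing base = 43.
Step 2: f() returns the captured base = 43.
Step 3: result = 43

The answer is 43.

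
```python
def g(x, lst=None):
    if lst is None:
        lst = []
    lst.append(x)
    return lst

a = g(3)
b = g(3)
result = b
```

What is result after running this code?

Step 1: None default with guard creates a NEW list each call.
Step 2: a = [3] (fresh list). b = [3] (another fresh list).
Step 3: result = [3] (this is the fix for mutable default)

The answer is [3].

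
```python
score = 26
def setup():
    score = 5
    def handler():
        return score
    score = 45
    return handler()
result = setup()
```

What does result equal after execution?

Step 1: setup() sets score = 5, then later score = 45.
Step 2: handler() is called after score is reassigned to 45. Closures capture variables by reference, not by value.
Step 3: result = 45

The answer is 45.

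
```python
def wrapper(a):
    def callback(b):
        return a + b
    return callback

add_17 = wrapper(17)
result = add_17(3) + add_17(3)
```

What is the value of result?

Step 1: add_17 captures a = 17.
Step 2: add_17(3) = 17 + 3 = 20, called twice.
Step 3: result = 20 + 20 = 40

The answer is 40.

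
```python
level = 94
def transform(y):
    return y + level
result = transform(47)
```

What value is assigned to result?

Step 1: level = 94 is defined globally.
Step 2: transform(47) uses parameter y = 47 and looks up level from global scope = 94.
Step 3: result = 47 + 94 = 141

The answer is 141.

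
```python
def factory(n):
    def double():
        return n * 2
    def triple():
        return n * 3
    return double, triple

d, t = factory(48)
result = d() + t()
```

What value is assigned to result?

Step 1: Both closures capture the same n = 48.
Step 2: d() = 48 * 2 = 96, t() = 48 * 3 = 144.
Step 3: result = 96 + 144 = 240

The answer is 240.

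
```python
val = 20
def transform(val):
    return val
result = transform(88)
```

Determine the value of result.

Step 1: Global val = 20.
Step 2: transform(88) takes parameter val = 88, which shadows the global.
Step 3: result = 88

The answer is 88.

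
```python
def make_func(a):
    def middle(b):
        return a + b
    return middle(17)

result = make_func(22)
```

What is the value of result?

Step 1: make_func(22) passes a = 22.
Step 2: middle(17) has b = 17, reads a = 22 from enclosing.
Step 3: result = 22 + 17 = 39

The answer is 39.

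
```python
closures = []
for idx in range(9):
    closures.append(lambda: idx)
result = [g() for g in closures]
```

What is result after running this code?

Step 1: All 9 lambdas share the same variable idx.
Step 2: After the loop, idx = 8.
Step 3: Each call returns 8. result = [8, 8, 8, 8, 8, 8, 8, 8, 8]

The answer is [8, 8, 8, 8, 8, 8, 8, 8, 8].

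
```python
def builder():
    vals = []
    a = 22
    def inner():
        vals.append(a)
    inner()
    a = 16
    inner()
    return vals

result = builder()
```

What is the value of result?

Step 1: a = 22. inner() appends current a to vals.
Step 2: First inner(): appends 22. Then a = 16.
Step 3: Second inner(): appends 16 (closure sees updated a). result = [22, 16]

The answer is [22, 16].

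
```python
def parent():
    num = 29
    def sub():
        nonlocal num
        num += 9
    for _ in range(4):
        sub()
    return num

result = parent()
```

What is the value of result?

Step 1: num = 29.
Step 2: sub() is called 4 times in a loop, each adding 9 via nonlocal.
Step 3: num = 29 + 9 * 4 = 65

The answer is 65.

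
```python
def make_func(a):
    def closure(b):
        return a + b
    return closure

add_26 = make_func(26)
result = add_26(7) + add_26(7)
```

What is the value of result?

Step 1: add_26 captures a = 26.
Step 2: add_26(7) = 26 + 7 = 33, called twice.
Step 3: result = 33 + 33 = 66

The answer is 66.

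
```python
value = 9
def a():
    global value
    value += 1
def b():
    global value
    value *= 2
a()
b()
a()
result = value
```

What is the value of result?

Step 1: value = 9.
Step 2: a(): value = 9 + 1 = 10.
Step 3: b(): value = 10 * 2 = 20.
Step 4: a(): value = 20 + 1 = 21

The answer is 21.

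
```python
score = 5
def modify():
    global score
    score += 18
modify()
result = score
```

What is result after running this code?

Step 1: score = 5 globally.
Step 2: modify() modifies global score: score += 18 = 23.
Step 3: result = 23

The answer is 23.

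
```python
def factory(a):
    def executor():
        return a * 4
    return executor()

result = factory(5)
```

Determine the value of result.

Step 1: factory(5) binds parameter a = 5.
Step 2: executor() accesses a = 5 from enclosing scope.
Step 3: result = 5 * 4 = 20

The answer is 20.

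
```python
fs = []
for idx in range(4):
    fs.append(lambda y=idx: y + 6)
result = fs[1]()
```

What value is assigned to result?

Step 1: Default argument y=idx captures idx's value at definition time.
Step 2: fs[1] was defined when idx = 1, so y defaults to 1.
Step 3: result = 1 + 6 = 7 (default arg fixes the late binding issue)

The answer is 7.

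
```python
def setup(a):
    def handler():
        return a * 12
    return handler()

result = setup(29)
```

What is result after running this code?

Step 1: setup(29) binds parameter a = 29.
Step 2: handler() accesses a = 29 from enclosing scope.
Step 3: result = 29 * 12 = 348

The answer is 348.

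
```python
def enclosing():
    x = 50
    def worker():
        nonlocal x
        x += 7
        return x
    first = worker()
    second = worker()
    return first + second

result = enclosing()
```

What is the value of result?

Step 1: x starts at 50.
Step 2: First call: x = 50 + 7 = 57, returns 57.
Step 3: Second call: x = 57 + 7 = 64, returns 64.
Step 4: result = 57 + 64 = 121

The answer is 121.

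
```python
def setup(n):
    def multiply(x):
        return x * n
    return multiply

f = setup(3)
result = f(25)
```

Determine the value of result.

Step 1: setup(3) returns multiply closure with n = 3.
Step 2: f(25) computes 25 * 3 = 75.
Step 3: result = 75

The answer is 75.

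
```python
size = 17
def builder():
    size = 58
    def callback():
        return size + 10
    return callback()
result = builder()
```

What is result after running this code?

Step 1: builder() shadows global size with size = 58.
Step 2: callback() finds size = 58 in enclosing scope, computes 58 + 10 = 68.
Step 3: result = 68

The answer is 68.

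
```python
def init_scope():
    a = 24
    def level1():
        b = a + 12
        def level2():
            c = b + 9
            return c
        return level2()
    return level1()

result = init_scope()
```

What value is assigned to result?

Step 1: a = 24. b = a + 12 = 36.
Step 2: c = b + 9 = 36 + 9 = 45.
Step 3: result = 45

The answer is 45.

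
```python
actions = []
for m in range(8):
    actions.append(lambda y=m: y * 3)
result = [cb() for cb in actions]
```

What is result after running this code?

Step 1: Default arg y=m captures m at each iteration.
Step 2: actions[k] has y defaulting to k, returns k * 3.
Step 3: result = [0, 3, 6, 9, 12, 15, 18, 21]

The answer is [0, 3, 6, 9, 12, 15, 18, 21].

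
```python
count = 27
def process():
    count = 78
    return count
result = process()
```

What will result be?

Step 1: Global count = 27.
Step 2: process() creates local count = 78, shadowing the global.
Step 3: Returns local count = 78. result = 78

The answer is 78.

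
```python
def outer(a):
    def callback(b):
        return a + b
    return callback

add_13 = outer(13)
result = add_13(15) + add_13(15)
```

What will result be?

Step 1: add_13 captures a = 13.
Step 2: add_13(15) = 13 + 15 = 28, called twice.
Step 3: result = 28 + 28 = 56

The answer is 56.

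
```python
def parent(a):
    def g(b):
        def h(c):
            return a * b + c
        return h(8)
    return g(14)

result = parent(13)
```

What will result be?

Step 1: a = 13, b = 14, c = 8.
Step 2: h() computes a * b + c = 13 * 14 + 8 = 190.
Step 3: result = 190

The answer is 190.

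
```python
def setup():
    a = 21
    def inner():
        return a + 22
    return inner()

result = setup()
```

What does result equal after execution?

Step 1: setup() defines a = 21.
Step 2: inner() reads a = 21 from enclosing scope, returns 21 + 22 = 43.
Step 3: result = 43

The answer is 43.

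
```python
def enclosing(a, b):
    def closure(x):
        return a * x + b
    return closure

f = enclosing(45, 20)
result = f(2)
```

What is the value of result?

Step 1: enclosing(45, 20) captures a = 45, b = 20.
Step 2: f(2) computes 45 * 2 + 20 = 110.
Step 3: result = 110

The answer is 110.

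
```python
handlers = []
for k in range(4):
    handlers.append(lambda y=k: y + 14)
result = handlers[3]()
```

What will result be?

Step 1: Default argument y=k captures k's value at definition time.
Step 2: handlers[3] was defined when k = 3, so y defaults to 3.
Step 3: result = 3 + 14 = 17 (default arg fixes the late binding issue)

The answer is 17.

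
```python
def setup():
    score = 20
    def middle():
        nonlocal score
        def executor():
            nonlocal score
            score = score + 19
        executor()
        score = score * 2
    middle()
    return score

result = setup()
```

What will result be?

Step 1: score = 20.
Step 2: executor() adds 19: score = 20 + 19 = 39.
Step 3: middle() doubles: score = 39 * 2 = 78.
Step 4: result = 78

The answer is 78.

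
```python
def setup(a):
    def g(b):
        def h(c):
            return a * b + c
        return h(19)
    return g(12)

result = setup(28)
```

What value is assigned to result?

Step 1: a = 28, b = 12, c = 19.
Step 2: h() computes a * b + c = 28 * 12 + 19 = 355.
Step 3: result = 355

The answer is 355.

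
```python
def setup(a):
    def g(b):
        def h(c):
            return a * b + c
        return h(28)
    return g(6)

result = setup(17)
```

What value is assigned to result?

Step 1: a = 17, b = 6, c = 28.
Step 2: h() computes a * b + c = 17 * 6 + 28 = 130.
Step 3: result = 130

The answer is 130.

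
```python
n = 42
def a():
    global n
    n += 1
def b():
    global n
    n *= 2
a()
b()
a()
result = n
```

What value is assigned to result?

Step 1: n = 42.
Step 2: a(): n = 42 + 1 = 43.
Step 3: b(): n = 43 * 2 = 86.
Step 4: a(): n = 86 + 1 = 87

The answer is 87.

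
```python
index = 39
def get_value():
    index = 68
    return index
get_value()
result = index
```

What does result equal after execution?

Step 1: index = 39 globally.
Step 2: get_value() creates a LOCAL index = 68 (no global keyword!).
Step 3: The global index is unchanged. result = 39

The answer is 39.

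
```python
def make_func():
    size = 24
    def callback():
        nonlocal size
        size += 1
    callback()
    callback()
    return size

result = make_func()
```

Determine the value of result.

Step 1: size starts at 24.
Step 2: callback() is called 2 times, each adding 1.
Step 3: size = 24 + 1 * 2 = 26

The answer is 26.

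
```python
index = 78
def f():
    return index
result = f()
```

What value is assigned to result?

Step 1: index = 78 is defined in the global scope.
Step 2: f() looks up index. No local index exists, so Python checks the global scope via LEGB rule and finds index = 78.
Step 3: result = 78

The answer is 78.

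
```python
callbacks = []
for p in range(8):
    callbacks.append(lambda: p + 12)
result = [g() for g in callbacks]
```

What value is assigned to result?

Step 1: All lambdas capture p by reference. After the loop, p = 7.
Step 2: Each call returns 7 + 12 = 19.
Step 3: result = [19, 19, 19, 19, 19, 19, 19, 19]

The answer is [19, 19, 19, 19, 19, 19, 19, 19].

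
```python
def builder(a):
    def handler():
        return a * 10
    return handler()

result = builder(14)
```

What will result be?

Step 1: builder(14) binds parameter a = 14.
Step 2: handler() accesses a = 14 from enclosing scope.
Step 3: result = 14 * 10 = 140

The answer is 140.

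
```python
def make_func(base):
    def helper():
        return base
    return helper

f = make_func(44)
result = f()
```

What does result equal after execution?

Step 1: make_func(44) creates closure capturing base = 44.
Step 2: f() returns the captured base = 44.
Step 3: result = 44

The answer is 44.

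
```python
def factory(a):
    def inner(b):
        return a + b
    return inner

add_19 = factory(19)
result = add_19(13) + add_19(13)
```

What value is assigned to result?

Step 1: add_19 captures a = 19.
Step 2: add_19(13) = 19 + 13 = 32, called twice.
Step 3: result = 32 + 32 = 64

The answer is 64.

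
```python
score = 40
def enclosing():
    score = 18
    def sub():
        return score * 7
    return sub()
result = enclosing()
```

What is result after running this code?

Step 1: enclosing() shadows global score with score = 18.
Step 2: sub() finds score = 18 in enclosing scope, computes 18 * 7 = 126.
Step 3: result = 126

The answer is 126.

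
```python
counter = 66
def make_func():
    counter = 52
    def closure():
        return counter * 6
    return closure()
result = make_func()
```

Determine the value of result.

Step 1: make_func() shadows global counter with counter = 52.
Step 2: closure() finds counter = 52 in enclosing scope, computes 52 * 6 = 312.
Step 3: result = 312

The answer is 312.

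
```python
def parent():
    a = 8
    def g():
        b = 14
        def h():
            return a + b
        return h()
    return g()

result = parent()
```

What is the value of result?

Step 1: parent() defines a = 8. g() defines b = 14.
Step 2: h() accesses both from enclosing scopes: a = 8, b = 14.
Step 3: result = 8 + 14 = 22

The answer is 22.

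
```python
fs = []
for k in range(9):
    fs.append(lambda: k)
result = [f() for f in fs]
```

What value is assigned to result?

Step 1: All 9 lambdas share the same variable k.
Step 2: After the loop, k = 8.
Step 3: Each call returns 8. result = [8, 8, 8, 8, 8, 8, 8, 8, 8]

The answer is [8, 8, 8, 8, 8, 8, 8, 8, 8].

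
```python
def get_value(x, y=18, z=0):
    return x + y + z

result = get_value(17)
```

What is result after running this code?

Step 1: get_value(17) uses defaults y = 18, z = 0.
Step 2: Returns 17 + 18 + 0 = 35.
Step 3: result = 35

The answer is 35.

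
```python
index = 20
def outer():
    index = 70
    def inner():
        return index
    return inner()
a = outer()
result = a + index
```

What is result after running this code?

Step 1: outer() has local index = 70. inner() reads from enclosing.
Step 2: outer() returns 70. Global index = 20 unchanged.
Step 3: result = 70 + 20 = 90

The answer is 90.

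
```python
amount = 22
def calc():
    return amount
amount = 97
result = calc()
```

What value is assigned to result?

Step 1: amount is first set to 22, then reassigned to 97.
Step 2: calc() is called after the reassignment, so it looks up the current global amount = 97.
Step 3: result = 97

The answer is 97.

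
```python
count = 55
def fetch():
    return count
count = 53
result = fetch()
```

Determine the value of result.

Step 1: count is first set to 55, then reassigned to 53.
Step 2: fetch() is called after the reassignment, so it looks up the current global count = 53.
Step 3: result = 53

The answer is 53.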